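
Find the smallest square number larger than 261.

Solve n² > 261 for integer n.
The largest n with value ≤ 261 is 16 (since 256 ≤ 261 < 289), so the first above is n = 17, value 289.

289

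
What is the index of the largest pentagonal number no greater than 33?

4

Solve n(3n−1)/2 ≤ 33 for integer n.
n = 4 gives 22 ≤ 33, while n = 5 gives 35 > 33; so the answer is index 4.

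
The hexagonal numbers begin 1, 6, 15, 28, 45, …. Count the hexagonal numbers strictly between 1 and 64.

The n-th hexagonal number is n(2n−1).
Smallest index with value > 1: n = 2 (giving 6).
Largest index with value < 64: n = 5 (giving 45).
Indices 2 through 5: 4 terms.

4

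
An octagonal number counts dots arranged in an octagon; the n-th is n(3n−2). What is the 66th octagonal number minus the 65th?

Consecutive octagonal numbers differ by 6n − 5: here 6·66 − 5 = 391.

391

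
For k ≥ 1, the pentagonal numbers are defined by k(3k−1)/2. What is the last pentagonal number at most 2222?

Solve n(3n−1)/2 ≤ 2222 for integer n.
n = 38 gives 2147 ≤ 2222, while n = 39 gives 2262 > 2222; so the answer is 2147.

2147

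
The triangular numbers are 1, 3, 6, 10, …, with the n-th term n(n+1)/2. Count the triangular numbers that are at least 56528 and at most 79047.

The n-th triangular number is n(n+1)/2.
Smallest index with value ≥ 56528: n = 336 (giving 56616).
Largest index with value ≤ 79047: n = 397 (giving 79003).
Indices 336 through 397: 62 terms.

62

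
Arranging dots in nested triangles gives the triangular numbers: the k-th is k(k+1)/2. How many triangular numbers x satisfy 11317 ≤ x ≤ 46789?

156

The n-th triangular number is n(n+1)/2.
Smallest index with value ≥ 11317: n = 150 (giving 11325).
Largest index with value ≤ 46789: n = 305 (giving 46665).
Indices 150 through 305: 156 terms.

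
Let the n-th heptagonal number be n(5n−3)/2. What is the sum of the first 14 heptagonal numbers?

Σ i(5i−3)/2 = (5Σi² − 3Σi) / 2 over i = 1..14.
Σi = 105 and Σi² = 1015.
(5·1015 − 3·105) / 2 = 4760/2 = 2380.

2380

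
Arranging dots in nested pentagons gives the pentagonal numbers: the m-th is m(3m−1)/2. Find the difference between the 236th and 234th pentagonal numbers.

1409

236·(3·236 − 1)/2 = 83426 and 234·(3·234 − 1)/2 = 82017.
Difference: 83426 − 82017 = 1409.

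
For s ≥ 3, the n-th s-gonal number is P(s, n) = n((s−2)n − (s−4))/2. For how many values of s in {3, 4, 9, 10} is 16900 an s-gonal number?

1

s = 3: P(3, 183) = 16836 and P(3, 184) = 17020; 16900 is not s-gonal.
s = 4: P(4, 130) = 16900. ✓
s = 9: P(9, 69) = 16491 and P(9, 70) = 16975; 16900 is not s-gonal.
s = 10: P(10, 65) = 16705 and P(10, 66) = 17226; 16900 is not s-gonal.
Hits: s ∈ {4} → 1.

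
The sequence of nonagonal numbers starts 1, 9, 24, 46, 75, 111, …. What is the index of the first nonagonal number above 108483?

Solve n(7n−5)/2 > 108483 for integer n.
The largest n with value ≤ 108483 is 176 (since 107976 ≤ 108483 < 109209), so the first above is n = 177, value 109209.

177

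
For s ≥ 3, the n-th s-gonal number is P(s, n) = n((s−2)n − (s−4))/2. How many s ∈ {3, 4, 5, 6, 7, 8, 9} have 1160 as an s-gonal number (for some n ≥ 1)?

s = 3: P(3, 47) = 1128 and P(3, 48) = 1176; 1160 is not s-gonal.
s = 4: P(4, 34) = 1156 and P(4, 35) = 1225; 1160 is not s-gonal.
s = 5: P(5, 27) = 1080 and P(5, 28) = 1162; 1160 is not s-gonal.
s = 6: P(6, 24) = 1128 and P(6, 25) = 1225; 1160 is not s-gonal.
s = 7: P(7, 21) = 1071 and P(7, 22) = 1177; 1160 is not s-gonal.
s = 8: P(8, 20) = 1160. ✓
s = 9: P(9, 18) = 1089 and P(9, 19) = 1216; 1160 is not s-gonal.
Hits: s ∈ {8} → 1.

1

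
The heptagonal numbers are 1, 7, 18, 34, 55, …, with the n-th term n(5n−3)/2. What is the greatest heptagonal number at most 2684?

2673

Solve n(5n−3)/2 ≤ 2684 for integer n.
n = 33 gives 2673 ≤ 2684, while n = 34 gives 2839 > 2684; so the answer is 2673.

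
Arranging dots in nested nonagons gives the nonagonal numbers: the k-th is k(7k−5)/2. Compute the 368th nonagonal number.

473064

The 368th nonagonal number is n(7n−5)/2 with n = 368.
368·(7·368 − 5)/2 = 368·2571/2 = 473064.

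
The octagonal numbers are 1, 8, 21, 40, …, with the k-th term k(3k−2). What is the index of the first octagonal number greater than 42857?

Solve n(3n−2) > 42857 for integer n.
The largest n with value ≤ 42857 is 119 (since 42245 ≤ 42857 < 42960), so the first above is n = 120, value 42960.

120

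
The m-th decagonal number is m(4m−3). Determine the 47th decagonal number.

47·(4·47 − 3) = 47·185 = 8695.

8695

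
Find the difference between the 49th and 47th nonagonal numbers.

667

49·(7·49 − 5)/2 = 8281 and 47·(7·47 − 5)/2 = 7614.
Difference: 8281 − 7614 = 667.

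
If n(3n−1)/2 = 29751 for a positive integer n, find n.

141

Set n(3n−1)/2 = 29751, giving 3n² − n − 59502 = 0.
So n = (1 + 845) / 6 = 846/6 = 141.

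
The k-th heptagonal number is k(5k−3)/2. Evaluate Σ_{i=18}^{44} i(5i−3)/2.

67707

Σ i(5i−3)/2 = (5Σi² − 3Σi) / 2 over i = 18..44.
Σi = 990 − 153 = 837 and Σi² = 29370 − 1785 = 27585.
(5·27585 − 3·837) / 2 = 135414/2 = 67707.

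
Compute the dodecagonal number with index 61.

18361

61·(5·61 − 4) = 61·301 = 18361.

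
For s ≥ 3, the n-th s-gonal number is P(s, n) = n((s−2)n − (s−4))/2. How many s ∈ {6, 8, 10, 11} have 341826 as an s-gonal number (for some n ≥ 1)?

s = 6: P(6, 413) = 340725 and P(6, 414) = 342378; 341826 is not s-gonal.
s = 8: P(8, 337) = 340033 and P(8, 338) = 342056; 341826 is not s-gonal.
s = 10: P(10, 292) = 340180 and P(10, 293) = 342517; 341826 is not s-gonal.
s = 11: P(11, 276) = 341826. ✓
Hits: s ∈ {11} → 1.

1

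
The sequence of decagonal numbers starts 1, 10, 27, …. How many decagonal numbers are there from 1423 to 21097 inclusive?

The n-th decagonal number is n(4n−3).
Smallest index with value ≥ 1423: n = 20 (giving 1540).
Largest index with value ≤ 21097: n = 73 (giving 21097).
Indices 20 through 73: 54 terms.

54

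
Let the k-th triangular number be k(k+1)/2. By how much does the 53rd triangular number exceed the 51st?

105

53·54/2 = 1431 and 51·52/2 = 1326.
Difference: 1431 − 1326 = 105.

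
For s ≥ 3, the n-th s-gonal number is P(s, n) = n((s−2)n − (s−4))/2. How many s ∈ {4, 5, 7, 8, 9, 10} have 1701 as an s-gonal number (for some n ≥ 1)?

s = 4: P(4, 41) = 1681 and P(4, 42) = 1764; 1701 is not s-gonal.
s = 5: P(5, 33) = 1617 and P(5, 34) = 1717; 1701 is not s-gonal.
s = 7: P(7, 26) = 1651 and P(7, 27) = 1782; 1701 is not s-gonal.
s = 8: P(8, 24) = 1680 and P(8, 25) = 1825; 1701 is not s-gonal.
s = 9: P(9, 22) = 1639 and P(9, 23) = 1794; 1701 is not s-gonal.
s = 10: P(10, 21) = 1701. ✓
Hits: s ∈ {10} → 1.

1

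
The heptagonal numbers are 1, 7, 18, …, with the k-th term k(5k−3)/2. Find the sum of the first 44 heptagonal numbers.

Σ i(5i−3)/2 = (5Σi² − 3Σi) / 2 over i = 1..44.
Σi = 990 and Σi² = 29370.
(5·29370 − 3·990) / 2 = 143880/2 = 71940.

71940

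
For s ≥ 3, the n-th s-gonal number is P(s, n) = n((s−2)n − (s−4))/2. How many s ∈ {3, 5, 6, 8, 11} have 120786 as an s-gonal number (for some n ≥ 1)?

2

s = 3: P(3, 491) = 120786. ✓
s = 5: P(5, 283) = 119992 and P(5, 284) = 120842; 120786 is not s-gonal.
s = 6: P(6, 246) = 120786. ✓
s = 8: P(8, 200) = 119600 and P(8, 201) = 120801; 120786 is not s-gonal.
s = 11: P(11, 164) = 120458 and P(11, 165) = 121935; 120786 is not s-gonal.
Hits: s ∈ {3, 6} → 2.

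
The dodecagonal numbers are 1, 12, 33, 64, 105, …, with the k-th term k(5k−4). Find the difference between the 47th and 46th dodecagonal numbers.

Consecutive dodecagonal numbers differ by 10n − 9: here 10·47 − 9 = 461.

461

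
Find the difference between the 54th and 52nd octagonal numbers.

54·(3·54 − 2) = 8640 and 52·(3·52 − 2) = 8008.
Difference: 8640 − 8008 = 632.

632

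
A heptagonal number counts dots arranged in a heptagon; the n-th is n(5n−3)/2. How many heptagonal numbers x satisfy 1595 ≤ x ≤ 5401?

21

The n-th heptagonal number is n(5n−3)/2.
Smallest index with value ≥ 1595: n = 26 (giving 1651).
Largest index with value ≤ 5401: n = 46 (giving 5221).
Indices 26 through 46: 21 terms.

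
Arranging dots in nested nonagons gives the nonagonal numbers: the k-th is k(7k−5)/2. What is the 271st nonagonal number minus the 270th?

Consecutive nonagonal numbers differ by 7n − 6: here 7·271 − 6 = 1891.

1891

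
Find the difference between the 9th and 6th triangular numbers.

9·10/2 = 45 and 6·7/2 = 21.
Difference: 45 − 21 = 24.

24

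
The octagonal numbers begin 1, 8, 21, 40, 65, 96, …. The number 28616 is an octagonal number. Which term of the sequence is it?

98

Set n(3n−2) = 28616, giving 3n² − 2n − 28616 = 0.
So n = (2 + 586) / 6 = 588/6 = 98.
Check: 98·(3·98 − 2) = 28616. ✓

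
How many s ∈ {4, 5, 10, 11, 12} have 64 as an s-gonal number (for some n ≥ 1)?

s = 4: P(4, 8) = 64. ✓
s = 5: P(5, 6) = 51 and P(5, 7) = 70; 64 is not s-gonal.
s = 10: P(10, 4) = 52 and P(10, 5) = 85; 64 is not s-gonal.
s = 11: P(11, 4) = 58 and P(11, 5) = 95; 64 is not s-gonal.
s = 12: P(12, 4) = 64. ✓
Hits: s ∈ {4, 12} → 2.

2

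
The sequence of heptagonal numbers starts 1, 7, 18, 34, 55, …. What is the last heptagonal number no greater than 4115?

Solve n(5n−3)/2 ≤ 4115 for integer n.
n = 40 gives 3940 ≤ 4115, while n = 41 gives 4141 > 4115; so the answer is 3940.

3940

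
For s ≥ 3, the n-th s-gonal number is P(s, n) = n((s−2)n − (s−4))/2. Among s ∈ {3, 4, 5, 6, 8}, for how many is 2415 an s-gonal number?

2

s = 3: P(3, 69) = 2415. ✓
s = 4: P(4, 49) = 2401 and P(4, 50) = 2500; 2415 is not s-gonal.
s = 5: P(5, 40) = 2380 and P(5, 41) = 2501; 2415 is not s-gonal.
s = 6: P(6, 35) = 2415. ✓
s = 8: P(8, 28) = 2296 and P(8, 29) = 2465; 2415 is not s-gonal.
Hits: s ∈ {3, 6} → 2.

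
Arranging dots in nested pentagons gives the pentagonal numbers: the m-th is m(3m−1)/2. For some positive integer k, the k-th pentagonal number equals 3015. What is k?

45

Set n(3n−1)/2 = 3015, giving 3n² − n − 6030 = 0.
So n = (1 + 269) / 6 = 270/6 = 45.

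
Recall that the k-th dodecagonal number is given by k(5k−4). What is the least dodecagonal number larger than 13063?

Solve n(5n−4) > 13063 for integer n.
The largest n with value ≤ 13063 is 51 (since 12801 ≤ 13063 < 13312), so the first above is n = 52, value 13312.

13312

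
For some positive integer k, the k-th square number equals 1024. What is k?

32

We need n² = 1024, so n = √1024 = 32.
Check: 32² = 1024. ✓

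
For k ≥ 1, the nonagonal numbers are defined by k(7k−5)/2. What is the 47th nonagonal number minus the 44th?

47·(7·47 − 5)/2 = 7614 and 44·(7·44 − 5)/2 = 6666.
Difference: 7614 − 6666 = 948.

948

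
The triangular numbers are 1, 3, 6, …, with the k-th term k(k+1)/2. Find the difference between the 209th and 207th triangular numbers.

417

209·210/2 = 21945 and 207·208/2 = 21528.
Difference: 21945 − 21528 = 417.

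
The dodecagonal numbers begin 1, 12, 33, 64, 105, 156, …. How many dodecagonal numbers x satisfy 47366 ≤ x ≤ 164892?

The n-th dodecagonal number is n(5n−4).
Smallest index with value ≥ 47366: n = 98 (giving 47628).
Largest index with value ≤ 164892: n = 182 (giving 164892).
Indices 98 through 182: 85 terms.

85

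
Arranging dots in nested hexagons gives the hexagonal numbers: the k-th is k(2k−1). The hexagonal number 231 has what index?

11

Set n(2n−1) = 231, giving 2n² − n − 231 = 0.
The discriminant is 1 + 8·231 = 1849, and √1849 = 43.
So n = (1 + 43) / 4 = 44/4 = 11.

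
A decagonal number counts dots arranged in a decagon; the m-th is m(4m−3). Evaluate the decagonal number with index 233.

The 233rd decagonal number is n(4n−3) with n = 233.
233·(4·233 − 3) = 233·929 = 216457.

216457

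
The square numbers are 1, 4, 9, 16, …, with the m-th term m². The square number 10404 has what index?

102

We need n² = 10404, so n = √10404 = 102.
Check: 102² = 10404. ✓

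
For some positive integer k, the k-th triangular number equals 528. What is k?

Set n(n+1)/2 = 528, giving n² + n − 1056 = 0.
The discriminant is 1 + 8·528 = 4225, and √4225 = 65.
So n = (-1 + 65) / 2 = 64/2 = 32.

32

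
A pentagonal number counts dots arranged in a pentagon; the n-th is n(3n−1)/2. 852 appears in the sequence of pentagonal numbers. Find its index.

24

Set n(3n−1)/2 = 852, giving 3n² − n − 1704 = 0.
The discriminant is 1 + 24·852 = 20449, and √20449 = 143.
So n = (1 + 143) / 6 = 144/6 = 24.
Check: 24·(3·24 − 1)/2 = 852. ✓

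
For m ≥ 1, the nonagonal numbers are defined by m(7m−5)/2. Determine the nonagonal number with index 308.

331254

The 308th nonagonal number is n(7n−5)/2 with n = 308.
308·(7·308 − 5)/2 = 308·2151/2 = 331254.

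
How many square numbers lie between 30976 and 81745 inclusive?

110

The n-th square number is n².
Smallest index with value ≥ 30976: n = 176 (giving 30976).
Largest index with value ≤ 81745: n = 285 (giving 81225).
Indices 176 through 285: 110 terms.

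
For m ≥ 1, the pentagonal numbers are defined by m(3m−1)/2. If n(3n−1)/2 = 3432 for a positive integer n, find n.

Set n(3n−1)/2 = 3432, giving 3n² − n − 6864 = 0.
The discriminant is 1 + 24·3432 = 82369, and √82369 = 287.
So n = (1 + 287) / 6 = 288/6 = 48.

48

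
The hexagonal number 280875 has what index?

Set n(2n−1) = 280875, giving 2n² − n − 280875 = 0.
The discriminant is 1 + 8·280875 = 2247001, and √2247001 = 1499.
So n = (1 + 1499) / 4 = 1500/4 = 375.
Check: 375·(2·375 − 1) = 280875. ✓

375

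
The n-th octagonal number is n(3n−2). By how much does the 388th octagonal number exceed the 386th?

4640

388·(3·388 − 2) = 450856 and 386·(3·386 − 2) = 446216.
Difference: 450856 − 446216 = 4640.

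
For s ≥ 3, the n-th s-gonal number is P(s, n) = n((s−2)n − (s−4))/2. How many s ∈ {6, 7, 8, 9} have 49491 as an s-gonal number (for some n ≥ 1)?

1

s = 6: P(6, 157) = 49141 and P(6, 158) = 49770; 49491 is not s-gonal.
s = 7: P(7, 141) = 49491. ✓
s = 8: P(8, 128) = 48896 and P(8, 129) = 49665; 49491 is not s-gonal.
s = 9: P(9, 119) = 49266 and P(9, 120) = 50100; 49491 is not s-gonal.
Hits: s ∈ {7} → 1.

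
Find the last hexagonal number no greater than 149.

Solve n(2n−1) ≤ 149 for integer n.
n = 8 gives 120 ≤ 149, while n = 9 gives 153 > 149; so the answer is 120.

120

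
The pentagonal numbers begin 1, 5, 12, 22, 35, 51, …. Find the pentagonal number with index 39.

2262

The 39th pentagonal number is n(3n−1)/2 with n = 39.
39·(3·39 − 1)/2 = 39·116/2 = 39·58 = 2262.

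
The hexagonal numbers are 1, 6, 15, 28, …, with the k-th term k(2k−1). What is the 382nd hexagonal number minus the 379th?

4563

382·(2·382 − 1) = 291466 and 379·(2·379 − 1) = 286903.
Difference: 291466 − 286903 = 4563.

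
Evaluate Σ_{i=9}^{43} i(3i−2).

79870

Σ i(3i−2) = 3Σi² − 2Σi over i = 9..43.
Σi = 946 − 36 = 910 and Σi² = 27434 − 204 = 27230.
3·27230 − 2·910 = 79870.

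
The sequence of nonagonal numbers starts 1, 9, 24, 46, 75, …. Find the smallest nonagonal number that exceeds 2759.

Solve n(7n−5)/2 > 2759 for integer n.
The largest n with value ≤ 2759 is 28 (since 2674 ≤ 2759 < 2871), so the first above is n = 29, value 2871.

2871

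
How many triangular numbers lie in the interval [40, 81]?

The n-th triangular number is n(n+1)/2.
Smallest index with value ≥ 40: n = 9 (giving 45).
Largest index with value ≤ 81: n = 12 (giving 78).
Indices 9 through 12: 4 terms.

4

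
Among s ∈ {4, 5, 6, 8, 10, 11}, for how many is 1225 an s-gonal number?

s = 4: P(4, 35) = 1225. ✓
s = 5: P(5, 28) = 1162 and P(5, 29) = 1247; 1225 is not s-gonal.
s = 6: P(6, 25) = 1225. ✓
s = 8: P(8, 20) = 1160 and P(8, 21) = 1281; 1225 is not s-gonal.
s = 10: P(10, 17) = 1105 and P(10, 18) = 1242; 1225 is not s-gonal.
s = 11: P(11, 16) = 1096 and P(11, 17) = 1241; 1225 is not s-gonal.
Hits: s ∈ {4, 6} → 2.

2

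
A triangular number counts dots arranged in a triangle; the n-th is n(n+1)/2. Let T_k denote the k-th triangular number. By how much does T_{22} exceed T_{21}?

22

Consecutive triangular numbers differ by n: T_{22} − T_{21} = 22.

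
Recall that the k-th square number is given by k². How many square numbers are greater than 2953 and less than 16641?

The n-th square number is n².
Smallest index with value > 2953: n = 55 (giving 3025).
Largest index with value < 16641: n = 128 (giving 16384).
Indices 55 through 128: 74 terms.

74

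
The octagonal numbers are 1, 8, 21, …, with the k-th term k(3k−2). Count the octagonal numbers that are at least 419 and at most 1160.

8

The n-th octagonal number is n(3n−2).
Smallest index with value ≥ 419: n = 13 (giving 481).
Largest index with value ≤ 1160: n = 20 (giving 1160).
Indices 13 through 20: 8 terms.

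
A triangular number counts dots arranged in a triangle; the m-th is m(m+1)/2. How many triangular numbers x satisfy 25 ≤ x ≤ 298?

17

The n-th triangular number is n(n+1)/2.
Smallest index with value ≥ 25: n = 7 (giving 28).
Largest index with value ≤ 298: n = 23 (giving 276).
Indices 7 through 23: 17 terms.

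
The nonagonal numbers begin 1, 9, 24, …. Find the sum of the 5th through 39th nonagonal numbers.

Σ i(7i−5)/2 = (7Σi² − 5Σi) / 2 over i = 5..39.
Σi = 780 − 10 = 770 and Σi² = 20540 − 30 = 20510.
(7·20510 − 5·770) / 2 = 139720/2 = 69860.

69860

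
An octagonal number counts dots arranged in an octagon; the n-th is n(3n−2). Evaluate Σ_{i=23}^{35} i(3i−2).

32591

Σ i(3i−2) = 3Σi² − 2Σi over i = 23..35.
Σi = 630 − 253 = 377 and Σi² = 14910 − 3795 = 11115.
3·11115 − 2·377 = 32591.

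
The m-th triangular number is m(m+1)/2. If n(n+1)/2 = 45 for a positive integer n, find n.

Set n(n+1)/2 = 45, giving n² + n − 90 = 0.
So n = (-1 + 19) / 2 = 18/2 = 9.

9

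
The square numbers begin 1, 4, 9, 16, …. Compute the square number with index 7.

49

The 7th square number is n² with n = 7.
7² = 49.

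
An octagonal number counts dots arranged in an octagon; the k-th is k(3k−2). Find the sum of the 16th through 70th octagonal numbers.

Σ i(3i−2) = 3Σi² − 2Σi over i = 16..70.
Σi = 2485 − 120 = 2365 and Σi² = 116795 − 1240 = 115555.
3·115555 − 2·2365 = 341935.

341935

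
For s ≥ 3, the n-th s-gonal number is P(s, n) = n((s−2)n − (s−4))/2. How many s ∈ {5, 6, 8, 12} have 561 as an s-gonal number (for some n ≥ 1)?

s = 5: P(5, 19) = 532 and P(5, 20) = 590; 561 is not s-gonal.
s = 6: P(6, 17) = 561. ✓
s = 8: P(8, 14) = 560 and P(8, 15) = 645; 561 is not s-gonal.
s = 12: P(12, 11) = 561. ✓
Hits: s ∈ {6, 12} → 2.

2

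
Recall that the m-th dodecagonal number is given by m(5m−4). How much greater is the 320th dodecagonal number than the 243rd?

320·(5·320 − 4) = 510720 and 243·(5·243 − 4) = 294273.
Difference: 510720 − 294273 = 216447.

216447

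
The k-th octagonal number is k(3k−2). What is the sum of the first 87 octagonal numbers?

Σ i(3i−2) = 3Σi² − 2Σi over i = 1..87.
Σi = 3828 and Σi² = 223300.
3·223300 − 2·3828 = 662244.

662244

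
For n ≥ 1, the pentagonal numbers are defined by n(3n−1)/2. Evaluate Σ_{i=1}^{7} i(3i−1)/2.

Σ i(3i−1)/2 = (3Σi² − Σi) / 2 over i = 1..7.
Σi = 28 and Σi² = 140.
(3·140 − 1·28) / 2 = 392/2 = 196.

196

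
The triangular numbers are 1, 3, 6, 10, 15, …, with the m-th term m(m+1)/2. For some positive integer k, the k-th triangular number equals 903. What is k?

Set n(n+1)/2 = 903, giving n² + n − 1806 = 0.
The discriminant is 1 + 8·903 = 7225, and √7225 = 85.
So n = (-1 + 85) / 2 = 84/2 = 42.

42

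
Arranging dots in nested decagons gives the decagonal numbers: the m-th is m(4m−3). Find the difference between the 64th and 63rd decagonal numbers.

Consecutive decagonal numbers differ by 8n − 7: here 8·64 − 7 = 505.

505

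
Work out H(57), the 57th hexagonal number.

The 57th hexagonal number is n(2n−1) with n = 57.
57·(2·57 − 1) = 57·113 = 6441.

6441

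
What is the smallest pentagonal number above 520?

Solve n(3n−1)/2 > 520 for integer n.
The largest n with value ≤ 520 is 18 (since 477 ≤ 520 < 532), so the first above is n = 19, value 532.

532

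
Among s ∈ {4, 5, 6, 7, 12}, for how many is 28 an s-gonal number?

1

s = 4: P(4, 5) = 25 and P(4, 6) = 36; 28 is not s-gonal.
s = 5: P(5, 4) = 22 and P(5, 5) = 35; 28 is not s-gonal.
s = 6: P(6, 4) = 28. ✓
s = 7: P(7, 3) = 18 and P(7, 4) = 34; 28 is not s-gonal.
s = 12: P(12, 2) = 12 and P(12, 3) = 33; 28 is not s-gonal.
Hits: s ∈ {6} → 1.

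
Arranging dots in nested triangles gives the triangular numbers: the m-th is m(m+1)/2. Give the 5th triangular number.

The 5th triangular number is n(n+1)/2 with n = 5.
5·6/2 = 30/2 = 15.

15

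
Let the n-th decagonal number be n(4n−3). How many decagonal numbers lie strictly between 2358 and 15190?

The n-th decagonal number is n(4n−3).
Smallest index with value > 2358: n = 25 (giving 2425).
Largest index with value < 15190: n = 61 (giving 14701).
Indices 25 through 61: 37 terms.

37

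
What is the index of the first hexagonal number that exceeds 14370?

Solve n(2n−1) > 14370 for integer n.
The largest n with value ≤ 14370 is 85 (since 14365 ≤ 14370 < 14706), so the first above is n = 86, value 14706.

86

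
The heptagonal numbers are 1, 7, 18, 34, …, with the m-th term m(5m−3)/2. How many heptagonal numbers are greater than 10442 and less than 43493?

The n-th heptagonal number is n(5n−3)/2.
Smallest index with value > 10442: n = 65 (giving 10465).
Largest index with value < 43493: n = 132 (giving 43362).
Indices 65 through 132: 68 terms.

68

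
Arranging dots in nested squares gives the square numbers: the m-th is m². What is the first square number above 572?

Solve n² > 572 for integer n.
The largest n with value ≤ 572 is 23 (since 529 ≤ 572 < 576), so the first above is n = 24, value 576.

576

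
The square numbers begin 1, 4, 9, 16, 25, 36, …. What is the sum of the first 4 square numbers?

Σ_{i=1}^{4} i² = 4·5·9/6 = 30.

30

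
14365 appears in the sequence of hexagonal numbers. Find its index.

Set n(2n−1) = 14365, giving 2n² − n − 14365 = 0.
The discriminant is 1 + 8·14365 = 114921, and √114921 = 339.
So n = (1 + 339) / 4 = 340/4 = 85.
Check: 85·(2·85 − 1) = 14365. ✓

85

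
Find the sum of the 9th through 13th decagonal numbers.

2295

Σ i(4i−3) = 4Σi² − 3Σi over i = 9..13.
Σi = 91 − 36 = 55 and Σi² = 819 − 204 = 615.
4·615 − 3·55 = 2295.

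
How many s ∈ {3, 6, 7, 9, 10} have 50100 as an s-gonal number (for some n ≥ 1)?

1

s = 3: P(3, 316) = 50086 and P(3, 317) = 50403; 50100 is not s-gonal.
s = 6: P(6, 158) = 49770 and P(6, 159) = 50403; 50100 is not s-gonal.
s = 7: P(7, 141) = 49491 and P(7, 142) = 50197; 50100 is not s-gonal.
s = 9: P(9, 120) = 50100. ✓
s = 10: P(10, 112) = 49840 and P(10, 113) = 50737; 50100 is not s-gonal.
Hits: s ∈ {9} → 1.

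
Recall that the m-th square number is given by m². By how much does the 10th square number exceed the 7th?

10² = 100 and 7² = 49.
Difference: 100 − 49 = 51.

51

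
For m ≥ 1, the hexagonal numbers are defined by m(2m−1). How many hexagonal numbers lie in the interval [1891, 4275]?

The n-th hexagonal number is n(2n−1).
Smallest index with value ≥ 1891: n = 31 (giving 1891).
Largest index with value ≤ 4275: n = 46 (giving 4186).
Indices 31 through 46: 16 terms.

16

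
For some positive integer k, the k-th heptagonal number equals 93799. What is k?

194

Set n(5n−3)/2 = 93799, giving 5n² − 3n − 187598 = 0.
The discriminant is 9 + 40·93799 = 3751969, and √3751969 = 1937.
So n = (3 + 1937) / 10 = 1940/10 = 194.
Check: 194·(5·194 − 3)/2 = 93799. ✓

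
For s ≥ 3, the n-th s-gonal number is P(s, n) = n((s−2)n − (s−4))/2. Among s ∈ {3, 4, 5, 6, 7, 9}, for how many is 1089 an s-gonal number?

2

s = 3: P(3, 46) = 1081 and P(3, 47) = 1128; 1089 is not s-gonal.
s = 4: P(4, 33) = 1089. ✓
s = 5: P(5, 27) = 1080 and P(5, 28) = 1162; 1089 is not s-gonal.
s = 6: P(6, 23) = 1035 and P(6, 24) = 1128; 1089 is not s-gonal.
s = 7: P(7, 21) = 1071 and P(7, 22) = 1177; 1089 is not s-gonal.
s = 9: P(9, 18) = 1089. ✓
Hits: s ∈ {4, 9} → 2.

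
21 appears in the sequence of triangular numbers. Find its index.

Set n(n+1)/2 = 21, giving n² + n − 42 = 0.
The discriminant is 1 + 8·21 = 169, and √169 = 13.
So n = (-1 + 13) / 2 = 12/2 = 6.

6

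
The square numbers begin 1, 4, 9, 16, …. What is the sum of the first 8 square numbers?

204

Σ_{i=1}^{8} i² = 8·9·17/6 = 204.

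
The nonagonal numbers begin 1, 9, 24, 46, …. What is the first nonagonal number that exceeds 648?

651

Solve n(7n−5)/2 > 648 for integer n.
The largest n with value ≤ 648 is 13 (since 559 ≤ 648 < 651), so the first above is n = 14, value 651.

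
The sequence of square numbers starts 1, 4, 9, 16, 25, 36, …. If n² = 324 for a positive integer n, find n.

18

We need n² = 324, so n = √324 = 18.
Check: 18² = 324. ✓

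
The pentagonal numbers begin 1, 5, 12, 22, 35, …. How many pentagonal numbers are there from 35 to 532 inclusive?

15

The n-th pentagonal number is n(3n−1)/2.
Smallest index with value ≥ 35: n = 5 (giving 35).
Largest index with value ≤ 532: n = 19 (giving 532).
Indices 5 through 19: 15 terms.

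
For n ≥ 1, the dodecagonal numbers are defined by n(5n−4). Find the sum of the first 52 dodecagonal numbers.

235638

Σ i(5i−4) = 5Σi² − 4Σi over i = 1..52.
Σi = 1378 and Σi² = 48230.
5·48230 − 4·1378 = 235638.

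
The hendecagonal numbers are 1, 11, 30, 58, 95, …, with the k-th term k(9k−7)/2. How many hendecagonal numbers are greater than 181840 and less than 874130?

240

The n-th hendecagonal number is n(9n−7)/2.
Smallest index with value > 181840: n = 202 (giving 182911).
Largest index with value < 874130: n = 441 (giving 873621).
Indices 202 through 441: 240 terms.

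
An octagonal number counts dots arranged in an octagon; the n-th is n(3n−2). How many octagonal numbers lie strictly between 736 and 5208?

25

The n-th octagonal number is n(3n−2).
Smallest index with value > 736: n = 17 (giving 833).
Largest index with value < 5208: n = 41 (giving 4961).
Indices 17 through 41: 25 terms.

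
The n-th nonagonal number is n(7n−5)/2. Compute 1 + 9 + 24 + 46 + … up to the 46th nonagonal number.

Σ i(7i−5)/2 = (7Σi² − 5Σi) / 2 over i = 1..46.
Σi = 1081 and Σi² = 33511.
(7·33511 − 5·1081) / 2 = 229172/2 = 114586.

114586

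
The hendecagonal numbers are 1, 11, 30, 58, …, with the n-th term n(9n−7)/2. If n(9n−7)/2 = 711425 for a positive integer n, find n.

398

Set n(9n−7)/2 = 711425, giving 9n² − 7n − 1422850 = 0.
The discriminant is 49 + 72·711425 = 51222649, and √51222649 = 7157.
So n = (7 + 7157) / 18 = 7164/18 = 398.
Check: 398·(9·398 − 7)/2 = 711425. ✓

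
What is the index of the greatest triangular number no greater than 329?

Solve n(n+1)/2 ≤ 329 for integer n.
n = 25 gives 325 ≤ 329, while n = 26 gives 351 > 329; so the answer is index 25.

25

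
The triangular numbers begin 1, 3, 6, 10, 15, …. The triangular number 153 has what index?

17

Set n(n+1)/2 = 153, giving n² + n − 306 = 0.
The discriminant is 1 + 8·153 = 1225, and √1225 = 35.
So n = (-1 + 35) / 2 = 34/2 = 17.
Check: 17·18/2 = 153. ✓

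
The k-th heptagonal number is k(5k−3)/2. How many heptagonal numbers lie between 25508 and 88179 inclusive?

The n-th heptagonal number is n(5n−3)/2.
Smallest index with value ≥ 25508: n = 102 (giving 25857).
Largest index with value ≤ 88179: n = 188 (giving 88078).
Indices 102 through 188: 87 terms.

87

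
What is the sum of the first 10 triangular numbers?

Σ i(i+1)/2 = (Σi² + Σi) / 2 over i = 1..10.
Σi = 55 and Σi² = 385.
(1·385 + 1·55) / 2 = 440/2 = 220.

220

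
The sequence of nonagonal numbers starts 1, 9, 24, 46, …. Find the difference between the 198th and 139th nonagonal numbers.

69443

198·(7·198 − 5)/2 = 136719 and 139·(7·139 − 5)/2 = 67276.
Difference: 136719 − 67276 = 69443.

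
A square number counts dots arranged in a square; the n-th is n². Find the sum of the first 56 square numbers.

Σ_{i=1}^{56} i² = 56·57·113/6 = 60116.

60116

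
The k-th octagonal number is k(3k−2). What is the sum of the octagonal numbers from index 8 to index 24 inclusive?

13736

Σ i(3i−2) = 3Σi² − 2Σi over i = 8..24.
Σi = 300 − 28 = 272 and Σi² = 4900 − 140 = 4760.
3·4760 − 2·272 = 13736.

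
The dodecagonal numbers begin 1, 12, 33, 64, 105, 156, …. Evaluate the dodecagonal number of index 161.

128961

The 161st dodecagonal number is n(5n−4) with n = 161.
161·(5·161 − 4) = 161·801 = 128961.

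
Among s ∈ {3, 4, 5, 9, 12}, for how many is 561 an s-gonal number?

2

s = 3: P(3, 33) = 561. ✓
s = 4: P(4, 23) = 529 and P(4, 24) = 576; 561 is not s-gonal.
s = 5: P(5, 19) = 532 and P(5, 20) = 590; 561 is not s-gonal.
s = 9: P(9, 13) = 559 and P(9, 14) = 651; 561 is not s-gonal.
s = 12: P(12, 11) = 561. ✓
Hits: s ∈ {3, 12} → 2.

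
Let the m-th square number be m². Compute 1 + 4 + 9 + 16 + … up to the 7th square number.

Σ_{i=1}^{7} i² = 7·8·15/6 = 140.

140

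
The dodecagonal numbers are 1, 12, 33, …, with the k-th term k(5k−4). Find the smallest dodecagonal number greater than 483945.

485472

Solve n(5n−4) > 483945 for integer n.
The largest n with value ≤ 483945 is 311 (since 482361 ≤ 483945 < 485472), so the first above is n = 312, value 485472.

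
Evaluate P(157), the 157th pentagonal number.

The 157th pentagonal number is n(3n−1)/2 with n = 157.
157·(3·157 − 1)/2 = 157·470/2 = 157·235 = 36895.

36895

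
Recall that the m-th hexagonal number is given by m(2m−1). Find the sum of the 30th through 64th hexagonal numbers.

160125

Σ i(2i−1) = 2Σi² − Σi over i = 30..64.
Σi = 2080 − 435 = 1645 and Σi² = 89440 − 8555 = 80885.
2·80885 − 1·1645 = 160125.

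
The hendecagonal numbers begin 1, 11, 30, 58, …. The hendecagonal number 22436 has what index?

Set n(9n−7)/2 = 22436, giving 9n² − 7n − 44872 = 0.
The discriminant is 49 + 72·22436 = 1615441, and √1615441 = 1271.
So n = (7 + 1271) / 18 = 1278/18 = 71.
Check: 71·(9·71 − 7)/2 = 22436. ✓

71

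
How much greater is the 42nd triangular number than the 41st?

42

Consecutive triangular numbers differ by n: T_{42} − T_{41} = 42.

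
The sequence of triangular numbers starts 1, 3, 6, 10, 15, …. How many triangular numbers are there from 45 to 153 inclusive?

9

The n-th triangular number is n(n+1)/2.
Smallest index with value ≥ 45: n = 9 (giving 45).
Largest index with value ≤ 153: n = 17 (giving 153).
Indices 9 through 17: 9 terms.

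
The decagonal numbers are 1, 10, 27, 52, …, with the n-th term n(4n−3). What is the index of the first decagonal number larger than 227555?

239

Solve n(4n−3) > 227555 for integer n.
The largest n with value ≤ 227555 is 238 (since 225862 ≤ 227555 < 227767), so the first above is n = 239, value 227767.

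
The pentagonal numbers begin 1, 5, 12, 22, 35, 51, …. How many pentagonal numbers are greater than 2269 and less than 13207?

The n-th pentagonal number is n(3n−1)/2.
Smallest index with value > 2269: n = 40 (giving 2380).
Largest index with value < 13207: n = 93 (giving 12927).
Indices 40 through 93: 54 terms.

54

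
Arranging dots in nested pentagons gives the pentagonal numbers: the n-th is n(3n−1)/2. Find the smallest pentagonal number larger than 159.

176

Solve n(3n−1)/2 > 159 for integer n.
The largest n with value ≤ 159 is 10 (since 145 ≤ 159 < 176), so the first above is n = 11, value 176.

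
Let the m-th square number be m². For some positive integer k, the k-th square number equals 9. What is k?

We need n² = 9, so n = √9 = 3.

3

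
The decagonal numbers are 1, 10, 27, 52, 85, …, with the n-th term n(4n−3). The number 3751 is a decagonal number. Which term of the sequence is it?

31

Set n(4n−3) = 3751, giving 4n² − 3n − 3751 = 0.
The discriminant is 9 + 16·3751 = 60025, and √60025 = 245.
So n = (3 + 245) / 8 = 248/8 = 31.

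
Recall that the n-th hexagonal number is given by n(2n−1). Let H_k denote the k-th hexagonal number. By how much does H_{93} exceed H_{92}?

Consecutive hexagonal numbers differ by 4n − 3: here 4·93 − 3 = 369.

369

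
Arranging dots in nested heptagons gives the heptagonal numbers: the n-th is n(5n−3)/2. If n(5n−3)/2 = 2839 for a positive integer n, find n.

Set n(5n−3)/2 = 2839, giving 5n² − 3n − 5678 = 0.
The discriminant is 9 + 40·2839 = 113569, and √113569 = 337.
So n = (3 + 337) / 10 = 340/10 = 34.

34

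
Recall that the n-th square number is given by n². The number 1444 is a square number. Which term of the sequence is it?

We need n² = 1444, so n = √1444 = 38.

38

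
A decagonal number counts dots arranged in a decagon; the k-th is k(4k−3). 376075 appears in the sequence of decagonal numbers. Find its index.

307

Set n(4n−3) = 376075, giving 4n² − 3n − 376075 = 0.
So n = (3 + 2453) / 8 = 2456/8 = 307.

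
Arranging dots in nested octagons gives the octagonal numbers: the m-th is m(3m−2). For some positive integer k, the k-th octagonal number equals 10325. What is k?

Set n(3n−2) = 10325, giving 3n² − 2n − 10325 = 0.
So n = (2 + 352) / 6 = 354/6 = 59.
Check: 59·(3·59 − 2) = 10325. ✓

59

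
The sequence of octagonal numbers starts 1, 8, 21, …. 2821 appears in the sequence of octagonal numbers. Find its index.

Set n(3n−2) = 2821, giving 3n² − 2n − 2821 = 0.
So n = (2 + 184) / 6 = 186/6 = 31.
Check: 31·(3·31 − 2) = 2821. ✓

31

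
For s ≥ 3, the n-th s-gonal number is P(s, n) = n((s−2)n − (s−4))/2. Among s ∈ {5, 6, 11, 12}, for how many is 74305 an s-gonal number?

s = 5: P(5, 222) = 73815 and P(5, 223) = 74482; 74305 is not s-gonal.
s = 6: P(6, 193) = 74305. ✓
s = 11: P(11, 128) = 73280 and P(11, 129) = 74433; 74305 is not s-gonal.
s = 12: P(12, 122) = 73932 and P(12, 123) = 75153; 74305 is not s-gonal.
Hits: s ∈ {6} → 1.

1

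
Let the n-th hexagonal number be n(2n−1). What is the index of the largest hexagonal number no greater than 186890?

Solve n(2n−1) ≤ 186890 for integer n.
n = 305 gives 185745 ≤ 186890, while n = 306 gives 186966 > 186890; so the answer is index 305.

305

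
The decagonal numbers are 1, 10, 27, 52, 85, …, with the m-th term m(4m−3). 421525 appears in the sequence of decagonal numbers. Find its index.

Set n(4n−3) = 421525, giving 4n² − 3n − 421525 = 0.
The discriminant is 9 + 16·421525 = 6744409, and √6744409 = 2597.
So n = (3 + 2597) / 8 = 2600/8 = 325.

325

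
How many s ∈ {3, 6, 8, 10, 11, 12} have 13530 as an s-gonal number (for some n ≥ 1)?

s = 3: P(3, 164) = 13530. ✓
s = 6: P(6, 82) = 13366 and P(6, 83) = 13695; 13530 is not s-gonal.
s = 8: P(8, 67) = 13333 and P(8, 68) = 13736; 13530 is not s-gonal.
s = 10: P(10, 58) = 13282 and P(10, 59) = 13747; 13530 is not s-gonal.
s = 11: P(11, 55) = 13420 and P(11, 56) = 13916; 13530 is not s-gonal.
s = 12: P(12, 52) = 13312 and P(12, 53) = 13833; 13530 is not s-gonal.
Hits: s ∈ {3} → 1.

1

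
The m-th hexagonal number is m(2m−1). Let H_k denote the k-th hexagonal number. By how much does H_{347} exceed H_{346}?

Consecutive hexagonal numbers differ by 4n − 3: here 4·347 − 3 = 1385.

1385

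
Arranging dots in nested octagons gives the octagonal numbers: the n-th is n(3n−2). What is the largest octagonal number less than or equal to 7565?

Solve n(3n−2) ≤ 7565 for integer n.
n = 50 gives 7400 ≤ 7565, while n = 51 gives 7701 > 7565; so the answer is 7400.

7400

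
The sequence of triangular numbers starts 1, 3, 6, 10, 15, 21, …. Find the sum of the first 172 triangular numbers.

Σ i(i+1)/2 = (Σi² + Σi) / 2 over i = 1..172.
Σi = 14878 and Σi² = 1710970.
(1·1710970 + 1·14878) / 2 = 1725848/2 = 862924.

862924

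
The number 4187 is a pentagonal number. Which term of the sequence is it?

Set n(3n−1)/2 = 4187, giving 3n² − n − 8374 = 0.
The discriminant is 1 + 24·4187 = 100489, and √100489 = 317.
So n = (1 + 317) / 6 = 318/6 = 53.

53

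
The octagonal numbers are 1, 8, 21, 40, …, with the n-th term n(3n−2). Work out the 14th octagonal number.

560

14·(3·14 − 2) = 14·40 = 560.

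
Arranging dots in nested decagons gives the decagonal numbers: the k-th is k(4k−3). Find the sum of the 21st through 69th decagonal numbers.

Σ i(4i−3) = 4Σi² − 3Σi over i = 21..69.
Σi = 2415 − 210 = 2205 and Σi² = 111895 − 2870 = 109025.
4·109025 − 3·2205 = 429485.

429485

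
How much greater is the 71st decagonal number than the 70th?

Consecutive decagonal numbers differ by 8n − 7: here 8·71 − 7 = 561.

561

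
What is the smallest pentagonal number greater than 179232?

179401

Solve n(3n−1)/2 > 179232 for integer n.
The largest n with value ≤ 179232 is 345 (since 178365 ≤ 179232 < 179401), so the first above is n = 346, value 179401.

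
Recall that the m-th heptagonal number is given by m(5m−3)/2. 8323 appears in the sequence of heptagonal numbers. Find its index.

58

Set n(5n−3)/2 = 8323, giving 5n² − 3n − 16646 = 0.
So n = (3 + 577) / 10 = 580/10 = 58.
Check: 58·(5·58 − 3)/2 = 8323. ✓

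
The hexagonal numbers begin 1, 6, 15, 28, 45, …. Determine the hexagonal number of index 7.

7·(2·7 − 1) = 7·13 = 91.

91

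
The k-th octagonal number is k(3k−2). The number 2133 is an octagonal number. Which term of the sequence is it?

Set n(3n−2) = 2133, giving 3n² − 2n − 2133 = 0.
The discriminant is 4 + 12·2133 = 25600, and √25600 = 160.
So n = (2 + 160) / 6 = 162/6 = 27.

27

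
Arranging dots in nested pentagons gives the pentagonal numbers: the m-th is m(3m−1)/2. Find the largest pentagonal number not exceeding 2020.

1926

Solve n(3n−1)/2 ≤ 2020 for integer n.
n = 36 gives 1926 ≤ 2020, while n = 37 gives 2035 > 2020; so the answer is 1926.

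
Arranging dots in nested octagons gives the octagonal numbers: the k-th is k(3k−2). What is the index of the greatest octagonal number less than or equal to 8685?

Solve n(3n−2) ≤ 8685 for integer n.
n = 54 gives 8640 ≤ 8685, while n = 55 gives 8965 > 8685; so the answer is index 54.

54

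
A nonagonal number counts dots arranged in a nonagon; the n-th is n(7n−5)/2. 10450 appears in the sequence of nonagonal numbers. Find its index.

Set n(7n−5)/2 = 10450, giving 7n² − 5n − 20900 = 0.
The discriminant is 25 + 56·10450 = 585225, and √585225 = 765.
So n = (5 + 765) / 14 = 770/14 = 55.

55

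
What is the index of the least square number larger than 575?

Solve n² > 575 for integer n.
The largest n with value ≤ 575 is 23 (since 529 ≤ 575 < 576), so the first above is n = 24, value 576.

24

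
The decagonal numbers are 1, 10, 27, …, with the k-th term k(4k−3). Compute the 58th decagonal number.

The 58th decagonal number is n(4n−3) with n = 58.
58·(4·58 − 3) = 58·229 = 13282.

13282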